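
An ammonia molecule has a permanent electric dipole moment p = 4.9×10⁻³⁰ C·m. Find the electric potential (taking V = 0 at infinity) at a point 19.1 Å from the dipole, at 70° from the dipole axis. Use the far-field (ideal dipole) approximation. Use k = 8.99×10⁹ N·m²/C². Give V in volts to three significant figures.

V ≈ 0.00413 V

The dipole potential is V = kp cosθ / r².
V = (8.99×10⁹)(4.90×10⁻³⁰)·cos70° / (1.91×10⁻⁹)² = 0.004130 V.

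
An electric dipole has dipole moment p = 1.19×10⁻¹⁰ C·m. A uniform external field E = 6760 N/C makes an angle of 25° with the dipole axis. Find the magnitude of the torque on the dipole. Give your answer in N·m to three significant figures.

Torque on an electric dipole: τ = pE sinθ.
τ = (1.19×10⁻¹⁰)(6760)·sin25° = 3.400×10⁻⁷ N·m.

τ ≈ 3.40×10⁻⁷ N·m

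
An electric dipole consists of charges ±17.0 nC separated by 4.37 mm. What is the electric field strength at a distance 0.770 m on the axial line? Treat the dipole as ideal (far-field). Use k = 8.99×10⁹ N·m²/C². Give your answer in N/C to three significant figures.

Dipole moment p = qd = (1.70×10⁻⁸ C)(0.00437 m) = 7.429×10⁻¹¹ C·m.
On the dipole axis E = 2kp/r³.
E = 2·(8.99×10⁹)(7.429×10⁻¹¹) / (0.770)³ = 2.926 N/C.

E ≈ 2.93 N/C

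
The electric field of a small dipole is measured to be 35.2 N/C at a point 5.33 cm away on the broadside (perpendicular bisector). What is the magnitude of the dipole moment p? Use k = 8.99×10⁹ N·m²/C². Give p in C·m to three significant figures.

In the equatorial plane E = kp/r³, so p = Er³/(k).
p = (35.2)·(0.0533)³ / (8.99×10⁹) = 5.929×10⁻¹³ C·m.

p ≈ 5.93×10⁻¹³ C·m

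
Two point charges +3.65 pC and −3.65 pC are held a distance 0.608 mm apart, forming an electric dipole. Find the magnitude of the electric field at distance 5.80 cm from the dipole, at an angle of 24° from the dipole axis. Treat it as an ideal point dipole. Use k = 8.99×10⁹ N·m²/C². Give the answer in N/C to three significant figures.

E ≈ 0.191 N/C

Dipole moment p = qd = (3.65×10⁻¹² C)(6.08×10⁻⁴ m) = 2.219×10⁻¹⁵ C·m.
At angle θ the dipole field magnitude is E = (kp/r³)·√(1 + 3cos²θ).
kp/r³ = (8.99×10⁹)(2.219×10⁻¹⁵) / (0.0580)³ = 0.1022 N/C.
√(1 + 3cos²24°) = √(1 + 3·0.8346) = √3.5037 ≈ 1.8718.
E ≈ 0.1022 × 1.872 = 0.1914 N/C.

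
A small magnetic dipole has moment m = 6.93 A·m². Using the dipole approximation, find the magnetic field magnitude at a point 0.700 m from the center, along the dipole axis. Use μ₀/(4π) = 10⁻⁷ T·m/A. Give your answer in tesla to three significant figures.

B ≈ 4.04×10⁻⁶ T

On axis B = (μ₀/4π)·2m/r³.
B = 2·(10⁻⁷)·(6.93) / (0.700)³ = 4.041×10⁻⁶ T.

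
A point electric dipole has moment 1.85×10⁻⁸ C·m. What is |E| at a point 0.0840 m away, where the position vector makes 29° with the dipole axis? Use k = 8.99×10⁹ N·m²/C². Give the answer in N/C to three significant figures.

E ≈ 5.09×10⁵ N/C

At angle θ the dipole field magnitude is E = (kp/r³)·√(1 + 3cos²θ).
kp/r³ = (8.99×10⁹)(1.85×10⁻⁸) / (0.0840)³ = 2.806×10⁵ N/C.
√(1 + 3cos²29°) = √(1 + 3·0.7650) = √3.2949 ≈ 1.8152.
E ≈ 2.806×10⁵ × 1.815 = 5.093×10⁵ N/C.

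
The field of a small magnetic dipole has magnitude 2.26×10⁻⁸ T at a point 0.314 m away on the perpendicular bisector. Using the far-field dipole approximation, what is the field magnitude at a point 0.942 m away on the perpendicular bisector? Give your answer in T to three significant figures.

Dipole fields scale as 1/r³ in the far field; the geometry is the same at both points.
B₂ = B₁ · (r₁/r₂)³ = 2.26×10⁻⁸ · (0.314/0.942)³.
(r₁/r₂)³ = (0.3333)³ = 0.03704.
B₂ ≈ 8.370×10⁻¹⁰ T.

B ≈ 8.37×10⁻¹⁰ T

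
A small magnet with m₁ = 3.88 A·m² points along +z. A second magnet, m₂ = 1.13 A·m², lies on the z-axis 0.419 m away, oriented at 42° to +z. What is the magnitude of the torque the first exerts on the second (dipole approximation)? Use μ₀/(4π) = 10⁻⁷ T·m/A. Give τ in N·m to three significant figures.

τ ≈ 7.98×10⁻⁶ N·m

Dipole B is on the axis of dipole A, so B₁ there is axial: B₁ = (μ₀/4π)·2m₁/r³ along +z.
B₁ = 2(10⁻⁷)(3.88)/(0.419)³ = 1.055×10⁻⁵ T.
τ = m₂ B₁ sinθ.
τ = (1.13)(1.055×10⁻⁵)·sin42° = 7.976×10⁻⁶ N·m.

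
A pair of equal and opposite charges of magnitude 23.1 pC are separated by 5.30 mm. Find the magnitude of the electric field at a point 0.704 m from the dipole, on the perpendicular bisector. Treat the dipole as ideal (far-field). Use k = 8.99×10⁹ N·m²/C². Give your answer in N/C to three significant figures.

E ≈ 0.00315 N/C

Dipole moment p = qd = (2.31×10⁻¹¹ C)(0.00530 m) = 1.224×10⁻¹³ C·m.
In the equatorial plane E = kp/r³.
E = (8.99×10⁹)(1.224×10⁻¹³) / (0.704)³ = 0.003154 N/C.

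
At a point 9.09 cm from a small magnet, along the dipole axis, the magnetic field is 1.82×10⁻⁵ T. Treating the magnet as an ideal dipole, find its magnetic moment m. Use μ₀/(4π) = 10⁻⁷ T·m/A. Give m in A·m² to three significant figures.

On axis B = (μ₀/4π)·2m/r³, so m = Br³·4π/(μ₀·2).
m = (1.82×10⁻⁵)·(0.0909)³ / (2·10⁻⁷) = 0.06835 A·m².

m ≈ 0.0683 A·m²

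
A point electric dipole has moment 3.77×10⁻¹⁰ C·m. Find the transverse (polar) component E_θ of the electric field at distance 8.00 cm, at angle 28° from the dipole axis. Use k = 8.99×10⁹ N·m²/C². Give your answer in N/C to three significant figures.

For a dipole, E_θ = (kp sinθ)/r³.
kp/r³ = (8.99×10⁹)(3.77×10⁻¹⁰)/(0.0800)³ = 6620 N/C.
E_θ = 6620·sin28° = 3108 N/C.

E_θ ≈ 3110 N/C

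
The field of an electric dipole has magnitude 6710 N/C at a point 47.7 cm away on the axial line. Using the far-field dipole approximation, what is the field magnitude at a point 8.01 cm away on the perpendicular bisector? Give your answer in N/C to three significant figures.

E ≈ 7.09×10⁵ N/C

Dipole fields scale as 1/r³ in the far field.
The axial field is twice the equatorial field at the same r, so the geometry factor is 1/2.
E₂ = E₁ · (1/2) · (r₁/r₂)³ = 6710 · 0.5 · (47.7/8.01)³.
(r₁/r₂)³ = (5.955)³ = 211.2.
E₂ ≈ 7.085×10⁵ N/C.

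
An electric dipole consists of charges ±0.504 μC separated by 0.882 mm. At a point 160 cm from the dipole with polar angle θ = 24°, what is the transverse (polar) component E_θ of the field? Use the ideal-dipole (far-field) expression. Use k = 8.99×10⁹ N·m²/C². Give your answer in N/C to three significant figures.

E_θ ≈ 0.397 N/C

Dipole moment p = qd = (5.04×10⁻⁷ C)(8.82×10⁻⁴ m) = 4.445×10⁻¹⁰ C·m.
For a dipole, E_θ = (kp sinθ)/r³.
kp/r³ = (8.99×10⁹)(4.445×10⁻¹⁰)/(1.60)³ = 0.9756 N/C.
E_θ = 0.9756·sin24° = 0.3968 N/C.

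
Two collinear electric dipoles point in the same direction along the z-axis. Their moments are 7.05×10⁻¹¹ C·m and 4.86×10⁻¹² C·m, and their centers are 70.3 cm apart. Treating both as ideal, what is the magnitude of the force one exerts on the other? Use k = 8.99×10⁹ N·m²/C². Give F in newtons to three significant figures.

On-axis field of dipole 1 at distance r: E = 2kp₁/r³. Force on dipole 2 is F = p₂·dE/dr (gradient along axis).
dE/dr = −6kp₁/r⁴, so |F| = 6kp₁p₂/r⁴ (attractive for aligned moments).
F = 6(8.99×10⁹)(7.05×10⁻¹¹)(4.86×10⁻¹²)/(0.703)⁴ = 7.567×10⁻¹¹ N.

F ≈ 7.57×10⁻¹¹ N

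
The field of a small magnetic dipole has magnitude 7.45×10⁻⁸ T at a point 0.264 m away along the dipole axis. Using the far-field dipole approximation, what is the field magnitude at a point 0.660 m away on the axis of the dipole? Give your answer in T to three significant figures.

Dipole fields scale as 1/r³ in the far field; the geometry is the same at both points.
B₂ = B₁ · (r₁/r₂)³ = 7.45×10⁻⁸ · (0.264/0.660)³.
(r₁/r₂)³ = (0.4)³ = 0.064.
B₂ ≈ 4.768×10⁻⁹ T.

B ≈ 4.77×10⁻⁹ T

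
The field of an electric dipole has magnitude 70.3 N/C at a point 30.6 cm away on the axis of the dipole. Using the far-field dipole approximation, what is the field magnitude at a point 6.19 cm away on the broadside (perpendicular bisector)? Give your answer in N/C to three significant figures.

E ≈ 4250 N/C

Dipole fields scale as 1/r³ in the far field.
The axial field is twice the equatorial field at the same r, so the geometry factor is 1/2.
E₂ = E₁ · (1/2) · (r₁/r₂)³ = 70.3 · 0.5 · (30.6/6.19)³.
(r₁/r₂)³ = (4.943)³ = 120.8.
E₂ ≈ 4246 N/C.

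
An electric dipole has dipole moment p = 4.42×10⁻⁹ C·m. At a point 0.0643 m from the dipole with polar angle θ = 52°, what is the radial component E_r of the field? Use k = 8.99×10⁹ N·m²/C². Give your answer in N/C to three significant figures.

For a dipole, E_r = (2kp cosθ)/r³.
kp/r³ = (8.99×10⁹)(4.42×10⁻⁹)/(0.0643)³ = 1.495×10⁵ N/C.
E_r = 2·1.495×10⁵·cos52° = 1.840×10⁵ N/C.

E_r ≈ 1.84×10⁵ N/C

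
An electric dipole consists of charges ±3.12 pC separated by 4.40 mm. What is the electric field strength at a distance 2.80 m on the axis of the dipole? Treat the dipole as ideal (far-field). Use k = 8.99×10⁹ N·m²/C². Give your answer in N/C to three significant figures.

Dipole moment p = qd = (3.12×10⁻¹² C)(0.00440 m) = 1.373×10⁻¹⁴ C·m.
On the dipole axis E = 2kp/r³.
E = 2·(8.99×10⁹)(1.373×10⁻¹⁴) / (2.80)³ = 1.125×10⁻⁵ N/C.

E ≈ 1.12×10⁻⁵ N/C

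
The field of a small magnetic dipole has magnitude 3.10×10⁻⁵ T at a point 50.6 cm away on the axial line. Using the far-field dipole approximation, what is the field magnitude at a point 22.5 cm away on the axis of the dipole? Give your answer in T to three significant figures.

B ≈ 3.53×10⁻⁴ T

Dipole fields scale as 1/r³ in the far field; the geometry is the same at both points.
B₂ = B₁ · (r₁/r₂)³ = 3.10×10⁻⁵ · (50.6/22.5)³.
(r₁/r₂)³ = (2.249)³ = 11.37.
B₂ ≈ 3.526×10⁻⁴ T.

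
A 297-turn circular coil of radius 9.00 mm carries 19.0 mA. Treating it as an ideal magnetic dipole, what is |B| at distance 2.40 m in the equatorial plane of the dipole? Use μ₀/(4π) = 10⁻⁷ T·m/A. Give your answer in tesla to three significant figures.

B ≈ 1.04×10⁻¹¹ T

m = NIA = NIπa² = 297·(0.0190)·π·(0.00900)² = 0.001436 A·m².
In the equatorial plane B = (μ₀/4π)·m/r³ (half the axial value).
B = (10⁻⁷)·(0.001436) / (2.40)³ = 1.039×10⁻¹¹ T.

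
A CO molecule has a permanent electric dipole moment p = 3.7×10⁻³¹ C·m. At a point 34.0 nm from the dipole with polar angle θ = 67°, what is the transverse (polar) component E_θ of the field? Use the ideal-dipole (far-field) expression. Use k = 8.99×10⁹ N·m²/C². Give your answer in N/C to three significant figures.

E_θ ≈ 77.9 N/C

For a dipole, E_θ = (kp sinθ)/r³.
kp/r³ = (8.99×10⁹)(3.70×10⁻³¹)/(3.40×10⁻⁸)³ = 84.63 N/C.
E_θ = 84.63·sin67° = 77.90 N/C.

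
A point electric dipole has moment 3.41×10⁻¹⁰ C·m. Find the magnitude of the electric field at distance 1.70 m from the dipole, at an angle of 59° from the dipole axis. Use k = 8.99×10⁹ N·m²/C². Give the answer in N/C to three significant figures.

E ≈ 0.836 N/C

At angle θ the dipole field magnitude is E = (kp/r³)·√(1 + 3cos²θ).
kp/r³ = (8.99×10⁹)(3.41×10⁻¹⁰) / (1.70)³ = 0.6240 N/C.
√(1 + 3cos²59°) = √(1 + 3·0.2653) = √1.7958 ≈ 1.3401.
E ≈ 0.6240 × 1.340 = 0.8362 N/C.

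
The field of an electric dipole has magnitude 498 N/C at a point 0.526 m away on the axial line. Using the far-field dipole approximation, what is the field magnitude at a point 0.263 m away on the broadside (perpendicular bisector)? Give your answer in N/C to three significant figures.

E ≈ 1990 N/C

Dipole fields scale as 1/r³ in the far field.
The axial field is twice the equatorial field at the same r, so the geometry factor is 1/2.
E₂ = E₁ · (1/2) · (r₁/r₂)³ = 498 · 0.5 · (0.526/0.263)³.
(r₁/r₂)³ = (2)³ = 8.
E₂ ≈ 1992 N/C.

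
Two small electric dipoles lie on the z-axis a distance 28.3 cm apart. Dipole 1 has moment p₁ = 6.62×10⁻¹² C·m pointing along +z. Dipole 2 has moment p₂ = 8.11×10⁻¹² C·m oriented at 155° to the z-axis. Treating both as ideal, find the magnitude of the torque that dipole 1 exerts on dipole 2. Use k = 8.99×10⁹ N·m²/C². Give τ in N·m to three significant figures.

The second dipole sits on the axis of the first, so the field there is axial: E₁ = 2kp₁/r³ along +z.
E₁ = 2(8.99×10⁹)(6.62×10⁻¹²)/(0.283)³ = 5.252 N/C.
Torque on the second dipole: τ = p₂ E₁ sinθ.
τ = (8.11×10⁻¹²)(5.252)·sin155° = 1.800×10⁻¹¹ N·m.

τ ≈ 1.80×10⁻¹¹ N·m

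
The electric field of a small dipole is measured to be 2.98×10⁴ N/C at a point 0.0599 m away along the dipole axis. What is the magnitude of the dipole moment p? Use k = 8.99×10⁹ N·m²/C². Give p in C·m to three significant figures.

On axis E = 2kp/r³, so p = Er³/(2k).
p = (2.98×10⁴)·(0.0599)³ / (2·8.99×10⁹) = 3.562×10⁻¹⁰ C·m.

p ≈ 3.56×10⁻¹⁰ C·m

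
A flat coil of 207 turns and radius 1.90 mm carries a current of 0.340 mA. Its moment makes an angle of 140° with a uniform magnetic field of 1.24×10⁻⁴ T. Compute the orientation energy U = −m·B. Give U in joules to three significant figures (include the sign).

m = NIA = NIπa² = 207·(3.40×10⁻⁴)·π·(0.00190)² = 7.982×10⁻⁷ A·m².
U = −m·B = −mB cosθ.
U = −(7.982×10⁻⁷)(1.24×10⁻⁴)·cos140° = 7.582×10⁻¹¹ J.

U ≈ 7.58×10⁻¹¹ J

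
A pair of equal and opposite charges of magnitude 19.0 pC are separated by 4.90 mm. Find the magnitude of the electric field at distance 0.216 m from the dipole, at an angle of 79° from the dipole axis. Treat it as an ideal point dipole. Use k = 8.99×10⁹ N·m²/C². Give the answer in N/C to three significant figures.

E ≈ 0.0875 N/C

Dipole moment p = qd = (1.90×10⁻¹¹ C)(0.00490 m) = 9.31×10⁻¹⁴ C·m.
At angle θ the dipole field magnitude is E = (kp/r³)·√(1 + 3cos²θ).
kp/r³ = (8.99×10⁹)(9.31×10⁻¹⁴) / (0.216)³ = 0.08305 N/C.
√(1 + 3cos²79°) = √(1 + 3·0.0364) = √1.1092 ≈ 1.0532.
E ≈ 0.08305 × 1.053 = 0.08747 N/C.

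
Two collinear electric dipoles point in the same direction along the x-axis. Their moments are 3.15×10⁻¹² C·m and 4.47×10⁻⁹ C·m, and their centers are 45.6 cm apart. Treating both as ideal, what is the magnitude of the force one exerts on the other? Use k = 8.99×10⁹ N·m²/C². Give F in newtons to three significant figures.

F ≈ 1.76×10⁻⁸ N

On-axis field of dipole 1 at distance r: E = 2kp₁/r³. Force on dipole 2 is F = p₂·dE/dr (gradient along axis).
dE/dr = −6kp₁/r⁴, so |F| = 6kp₁p₂/r⁴ (attractive for aligned moments).
F = 6(8.99×10⁹)(3.15×10⁻¹²)(4.47×10⁻⁹)/(0.456)⁴ = 1.757×10⁻⁸ N.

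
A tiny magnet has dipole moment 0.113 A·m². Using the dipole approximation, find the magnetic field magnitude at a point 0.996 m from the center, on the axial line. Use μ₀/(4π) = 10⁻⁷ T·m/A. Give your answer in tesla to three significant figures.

On axis B = (μ₀/4π)·2m/r³.
B = 2·(10⁻⁷)·(0.113) / (0.996)³ = 2.287×10⁻⁸ T.

B ≈ 2.29×10⁻⁸ T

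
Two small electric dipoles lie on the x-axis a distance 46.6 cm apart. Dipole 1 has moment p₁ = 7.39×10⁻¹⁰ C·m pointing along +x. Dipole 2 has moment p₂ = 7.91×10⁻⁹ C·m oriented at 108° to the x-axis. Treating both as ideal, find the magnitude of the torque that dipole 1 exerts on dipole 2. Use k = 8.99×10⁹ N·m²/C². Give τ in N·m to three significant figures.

τ ≈ 9.88×10⁻⁷ N·m

The second dipole sits on the axis of the first, so the field there is axial: E₁ = 2kp₁/r³ along +x.
E₁ = 2(8.99×10⁹)(7.39×10⁻¹⁰)/(0.466)³ = 131.3 N/C.
Torque on the second dipole: τ = p₂ E₁ sinθ.
τ = (7.91×10⁻⁹)(131.3)·sin108° = 9.878×10⁻⁷ N·m.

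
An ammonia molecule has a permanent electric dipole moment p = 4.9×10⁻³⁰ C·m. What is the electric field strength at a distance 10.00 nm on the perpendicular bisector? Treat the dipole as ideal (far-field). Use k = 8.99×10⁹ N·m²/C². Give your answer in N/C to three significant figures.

On the perpendicular bisector E = kp/r³ (half the axial value at the same distance).
E = (8.99×10⁹)(4.90×10⁻³⁰) / (1.00×10⁻⁸)³ = 4.405×10⁴ N/C.

E ≈ 4.41×10⁴ N/C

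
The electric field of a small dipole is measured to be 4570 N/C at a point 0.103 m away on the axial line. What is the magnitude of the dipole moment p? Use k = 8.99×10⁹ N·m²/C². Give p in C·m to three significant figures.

On axis E = 2kp/r³, so p = Er³/(2k).
p = (4570)·(0.103)³ / (2·8.99×10⁹) = 2.777×10⁻¹⁰ C·m.

p ≈ 2.78×10⁻¹⁰ C·m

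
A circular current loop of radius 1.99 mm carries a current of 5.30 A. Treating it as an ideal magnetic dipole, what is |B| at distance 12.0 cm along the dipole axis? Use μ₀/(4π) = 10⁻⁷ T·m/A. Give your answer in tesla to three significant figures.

Magnetic moment m = IA = Iπa² = (5.30)·π·(0.00199)² = 6.594×10⁻⁵ A·m².
On axis B = (μ₀/4π)·2m/r³.
B = 2·(10⁻⁷)·(6.594×10⁻⁵) / (0.120)³ = 7.632×10⁻⁹ T.

B ≈ 7.63×10⁻⁹ T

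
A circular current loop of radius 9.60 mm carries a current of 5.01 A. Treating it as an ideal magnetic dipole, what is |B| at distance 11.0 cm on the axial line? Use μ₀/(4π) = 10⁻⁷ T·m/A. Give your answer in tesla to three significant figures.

B ≈ 2.18×10⁻⁷ T

Magnetic moment m = IA = Iπa² = (5.01)·π·(0.00960)² = 0.001451 A·m².
On axis B = (μ₀/4π)·2m/r³.
B = 2·(10⁻⁷)·(0.001451) / (0.110)³ = 2.180×10⁻⁷ T.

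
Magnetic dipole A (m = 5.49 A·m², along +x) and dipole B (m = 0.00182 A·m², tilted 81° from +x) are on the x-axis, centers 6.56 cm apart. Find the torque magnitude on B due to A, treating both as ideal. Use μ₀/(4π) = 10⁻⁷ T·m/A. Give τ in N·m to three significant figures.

Dipole B is on the axis of dipole A, so B₁ there is axial: B₁ = (μ₀/4π)·2m₁/r³ along +x.
B₁ = 2(10⁻⁷)(5.49)/(0.0656)³ = 0.003889 T.
τ = m₂ B₁ sinθ.
τ = (0.00182)(0.003889)·sin81° = 6.992×10⁻⁶ N·m.

τ ≈ 6.99×10⁻⁶ N·m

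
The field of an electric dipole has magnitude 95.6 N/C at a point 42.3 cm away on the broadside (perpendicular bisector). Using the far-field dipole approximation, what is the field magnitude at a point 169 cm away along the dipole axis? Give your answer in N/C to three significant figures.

Dipole fields scale as 1/r³ in the far field.
The axial field is twice the equatorial field at the same r, so the geometry factor is 2/1.
E₂ = E₁ · (2/1) · (r₁/r₂)³ = 95.6 · 2 · (42.3/169)³.
(r₁/r₂)³ = (0.2503)³ = 0.01568.
E₂ ≈ 2.998 N/C.

E ≈ 3.00 N/C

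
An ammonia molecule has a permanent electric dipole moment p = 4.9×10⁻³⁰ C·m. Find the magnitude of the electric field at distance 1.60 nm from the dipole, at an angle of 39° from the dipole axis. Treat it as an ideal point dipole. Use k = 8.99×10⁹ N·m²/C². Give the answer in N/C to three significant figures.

E ≈ 1.80×10⁷ N/C

At angle θ the dipole field magnitude is E = (kp/r³)·√(1 + 3cos²θ).
kp/r³ = (8.99×10⁹)(4.90×10⁻³⁰) / (1.60×10⁻⁹)³ = 1.075×10⁷ N/C.
√(1 + 3cos²39°) = √(1 + 3·0.6040) = √2.8119 ≈ 1.6769.
E ≈ 1.075×10⁷ × 1.677 = 1.803×10⁷ N/C.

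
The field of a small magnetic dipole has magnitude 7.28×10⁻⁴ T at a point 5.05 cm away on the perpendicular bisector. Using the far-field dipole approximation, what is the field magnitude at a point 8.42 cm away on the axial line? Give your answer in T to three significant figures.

B ≈ 3.14×10⁻⁴ T

Dipole fields scale as 1/r³ in the far field.
The axial field is twice the equatorial field at the same r, so the geometry factor is 2/1.
B₂ = B₁ · (2/1) · (r₁/r₂)³ = 7.28×10⁻⁴ · 2 · (5.05/8.42)³.
(r₁/r₂)³ = (0.5998)³ = 0.2157.
B₂ ≈ 3.141×10⁻⁴ T.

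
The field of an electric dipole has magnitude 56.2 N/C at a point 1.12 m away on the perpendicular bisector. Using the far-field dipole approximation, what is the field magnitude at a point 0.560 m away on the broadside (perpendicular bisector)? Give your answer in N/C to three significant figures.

Dipole fields scale as 1/r³ in the far field; the geometry is the same at both points.
E₂ = E₁ · (r₁/r₂)³ = 56.2 · (1.12/0.560)³.
(r₁/r₂)³ = (2)³ = 8.
E₂ ≈ 449.6 N/C.

E ≈ 450 N/C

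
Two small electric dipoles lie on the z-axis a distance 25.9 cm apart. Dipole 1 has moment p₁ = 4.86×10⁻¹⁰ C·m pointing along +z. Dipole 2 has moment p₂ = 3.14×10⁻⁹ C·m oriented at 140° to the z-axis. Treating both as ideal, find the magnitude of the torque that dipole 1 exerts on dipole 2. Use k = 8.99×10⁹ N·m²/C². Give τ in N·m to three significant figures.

The second dipole sits on the axis of the first, so the field there is axial: E₁ = 2kp₁/r³ along +z.
E₁ = 2(8.99×10⁹)(4.86×10⁻¹⁰)/(0.259)³ = 503.0 N/C.
Torque on the second dipole: τ = p₂ E₁ sinθ.
τ = (3.14×10⁻⁹)(503.0)·sin140° = 1.015×10⁻⁶ N·m.

τ ≈ 1.02×10⁻⁶ N·m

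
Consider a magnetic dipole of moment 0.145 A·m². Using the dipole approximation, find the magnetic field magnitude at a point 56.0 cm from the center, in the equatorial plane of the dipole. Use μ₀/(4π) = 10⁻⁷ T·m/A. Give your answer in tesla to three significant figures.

B ≈ 8.26×10⁻⁸ T

In the equatorial plane B = (μ₀/4π)·m/r³ (half the axial value).
B = (10⁻⁷)·(0.145) / (0.560)³ = 8.257×10⁻⁸ T.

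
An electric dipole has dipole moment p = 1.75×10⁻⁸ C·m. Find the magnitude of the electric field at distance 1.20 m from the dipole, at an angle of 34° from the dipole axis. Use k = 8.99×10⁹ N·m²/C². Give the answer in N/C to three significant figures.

At angle θ the dipole field magnitude is E = (kp/r³)·√(1 + 3cos²θ).
kp/r³ = (8.99×10⁹)(1.75×10⁻⁸) / (1.20)³ = 91.04 N/C.
√(1 + 3cos²34°) = √(1 + 3·0.6873) = √3.0619 ≈ 1.7498.
E ≈ 91.04 × 1.750 = 159.3 N/C.

E ≈ 159 N/C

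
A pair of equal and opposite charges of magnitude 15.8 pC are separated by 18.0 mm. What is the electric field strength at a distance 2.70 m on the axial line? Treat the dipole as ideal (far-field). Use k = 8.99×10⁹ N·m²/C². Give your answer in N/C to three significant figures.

E ≈ 2.60×10⁻⁴ N/C

Dipole moment p = qd = (1.58×10⁻¹¹ C)(0.0180 m) = 2.844×10⁻¹³ C·m.
On the dipole axis E = 2kp/r³.
E = 2·(8.99×10⁹)(2.844×10⁻¹³) / (2.70)³ = 2.598×10⁻⁴ N/C.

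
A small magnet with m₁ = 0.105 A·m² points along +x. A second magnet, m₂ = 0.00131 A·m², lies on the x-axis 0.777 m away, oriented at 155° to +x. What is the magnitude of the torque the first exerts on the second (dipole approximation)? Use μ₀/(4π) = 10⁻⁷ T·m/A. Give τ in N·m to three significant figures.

τ ≈ 2.48×10⁻¹¹ N·m

Dipole B is on the axis of dipole A, so B₁ there is axial: B₁ = (μ₀/4π)·2m₁/r³ along +x.
B₁ = 2(10⁻⁷)(0.105)/(0.777)³ = 4.477×10⁻⁸ T.
τ = m₂ B₁ sinθ.
τ = (0.00131)(4.477×10⁻⁸)·sin155° = 2.478×10⁻¹¹ N·m.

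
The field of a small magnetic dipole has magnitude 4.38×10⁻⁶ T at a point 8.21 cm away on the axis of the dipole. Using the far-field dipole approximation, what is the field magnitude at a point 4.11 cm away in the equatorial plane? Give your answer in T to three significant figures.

Dipole fields scale as 1/r³ in the far field.
The axial field is twice the equatorial field at the same r, so the geometry factor is 1/2.
B₂ = B₁ · (1/2) · (r₁/r₂)³ = 4.38×10⁻⁶ · 0.5 · (8.21/4.11)³.
(r₁/r₂)³ = (1.998)³ = 7.971.
B₂ ≈ 1.746×10⁻⁵ T.

B ≈ 1.75×10⁻⁵ T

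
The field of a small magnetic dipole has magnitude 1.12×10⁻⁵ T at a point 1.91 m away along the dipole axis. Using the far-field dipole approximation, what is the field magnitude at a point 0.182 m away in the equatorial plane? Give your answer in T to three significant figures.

B ≈ 0.00647 T

Dipole fields scale as 1/r³ in the far field.
The axial field is twice the equatorial field at the same r, so the geometry factor is 1/2.
B₂ = B₁ · (1/2) · (r₁/r₂)³ = 1.12×10⁻⁵ · 0.5 · (1.91/0.182)³.
(r₁/r₂)³ = (10.49)³ = 1156.
B₂ ≈ 0.006473 T.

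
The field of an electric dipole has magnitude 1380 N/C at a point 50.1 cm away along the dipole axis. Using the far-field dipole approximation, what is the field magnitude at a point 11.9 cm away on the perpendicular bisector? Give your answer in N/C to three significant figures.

E ≈ 5.15×10⁴ N/C

Dipole fields scale as 1/r³ in the far field.
The axial field is twice the equatorial field at the same r, so the geometry factor is 1/2.
E₂ = E₁ · (1/2) · (r₁/r₂)³ = 1380 · 0.5 · (50.1/11.9)³.
(r₁/r₂)³ = (4.21)³ = 74.62.
E₂ ≈ 5.149×10⁴ N/C.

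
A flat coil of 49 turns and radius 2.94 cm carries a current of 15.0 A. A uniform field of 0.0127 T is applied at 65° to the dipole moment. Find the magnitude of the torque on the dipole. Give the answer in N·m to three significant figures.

m = NIA = NIπa² = 49·(15.0)·π·(0.0294)² = 1.996 A·m².
Torque on a magnetic dipole: τ = mB sinθ.
τ = (1.996)(0.0127)·sin65° = 0.02297 N·m.

τ ≈ 0.0230 N·m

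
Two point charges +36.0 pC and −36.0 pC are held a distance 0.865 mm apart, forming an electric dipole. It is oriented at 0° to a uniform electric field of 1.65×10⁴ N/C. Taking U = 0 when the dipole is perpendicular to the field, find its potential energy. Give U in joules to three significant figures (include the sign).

Dipole moment p = qd = (3.60×10⁻¹¹ C)(8.65×10⁻⁴ m) = 3.114×10⁻¹⁴ C·m.
U = −p·E = −pE cosθ.
U = −(3.114×10⁻¹⁴)(1.65×10⁴)·cos0° = -5.138×10⁻¹⁰ J.

U ≈ -5.14×10⁻¹⁰ J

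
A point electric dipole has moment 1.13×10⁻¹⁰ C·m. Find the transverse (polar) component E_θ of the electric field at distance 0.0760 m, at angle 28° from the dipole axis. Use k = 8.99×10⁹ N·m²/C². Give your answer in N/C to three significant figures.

For a dipole, E_θ = (kp sinθ)/r³.
kp/r³ = (8.99×10⁹)(1.13×10⁻¹⁰)/(0.0760)³ = 2314 N/C.
E_θ = 2314·sin28° = 1086 N/C.

E_θ ≈ 1090 N/C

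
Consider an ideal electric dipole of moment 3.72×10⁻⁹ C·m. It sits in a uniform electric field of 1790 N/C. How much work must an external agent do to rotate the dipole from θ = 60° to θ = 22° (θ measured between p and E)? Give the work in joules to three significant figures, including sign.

W ≈ -2.84×10⁻⁶ J

W_ext = ΔU = U(θ₂) − U(θ₁) = −pE cosθ₂ − (−pE cosθ₁) = pE(cosθ₁ − cosθ₂).
W = (3.72×10⁻⁹)(1790)·(cos60° − cos22°) = (6.659×10⁻⁶)·(-0.4272) = -2.845×10⁻⁶ J.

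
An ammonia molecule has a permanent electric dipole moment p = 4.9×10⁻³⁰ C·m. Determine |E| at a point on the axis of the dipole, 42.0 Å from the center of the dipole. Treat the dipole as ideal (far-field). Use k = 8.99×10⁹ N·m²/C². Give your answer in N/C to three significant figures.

On the dipole axis E = 2kp/r³.
E = 2·(8.99×10⁹)(4.90×10⁻³⁰) / (4.20×10⁻⁹)³ = 1.189×10⁶ N/C.

E ≈ 1.19×10⁶ N/C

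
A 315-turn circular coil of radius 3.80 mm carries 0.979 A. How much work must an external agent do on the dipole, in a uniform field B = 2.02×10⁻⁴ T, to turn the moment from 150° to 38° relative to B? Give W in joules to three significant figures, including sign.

m = NIA = NIπa² = 315·(0.979)·π·(0.00380)² = 0.01399 A·m².
W_ext = ΔU = −mB cosθ₂ + mB cosθ₁ = mB(cosθ₁ − cosθ₂).
W = (0.01399)(2.02×10⁻⁴)·(cos150° − cos38°) = (2.826×10⁻⁶)·(-1.6540) = -4.674×10⁻⁶ J.

W ≈ -4.67×10⁻⁶ J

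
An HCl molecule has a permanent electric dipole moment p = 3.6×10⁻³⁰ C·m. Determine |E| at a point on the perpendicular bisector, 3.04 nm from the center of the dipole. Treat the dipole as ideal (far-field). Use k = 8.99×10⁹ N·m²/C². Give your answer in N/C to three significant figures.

E ≈ 1.15×10⁶ N/C

In the equatorial plane E = kp/r³.
E = (8.99×10⁹)(3.60×10⁻³⁰) / (3.04×10⁻⁹)³ = 1.152×10⁶ N/C.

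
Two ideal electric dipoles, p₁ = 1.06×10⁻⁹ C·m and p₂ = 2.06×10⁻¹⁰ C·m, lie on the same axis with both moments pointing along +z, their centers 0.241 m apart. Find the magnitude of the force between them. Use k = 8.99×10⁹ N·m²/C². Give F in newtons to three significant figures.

F ≈ 3.49×10⁻⁶ N

On-axis field of dipole 1 at distance r: E = 2kp₁/r³. Force on dipole 2 is F = p₂·dE/dr (gradient along axis).
dE/dr = −6kp₁/r⁴, so |F| = 6kp₁p₂/r⁴ (attractive for aligned moments).
F = 6(8.99×10⁹)(1.06×10⁻⁹)(2.06×10⁻¹⁰)/(0.241)⁴ = 3.492×10⁻⁶ N.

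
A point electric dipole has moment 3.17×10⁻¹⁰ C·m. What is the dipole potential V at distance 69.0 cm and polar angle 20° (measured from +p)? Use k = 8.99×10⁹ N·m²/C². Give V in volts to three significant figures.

The dipole potential is V = kp cosθ / r².
V = (8.99×10⁹)(3.17×10⁻¹⁰)·cos20° / (0.690)² = 5.625 V.

V ≈ 5.62 V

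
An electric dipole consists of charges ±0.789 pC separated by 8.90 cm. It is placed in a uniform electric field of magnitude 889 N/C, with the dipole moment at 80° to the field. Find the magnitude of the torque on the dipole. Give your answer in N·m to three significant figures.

Dipole moment p = qd = (7.89×10⁻¹³ C)(0.0890 m) = 7.022×10⁻¹⁴ C·m.
Torque on an electric dipole: τ = pE sinθ.
τ = (7.022×10⁻¹⁴)(889)·sin80° = 6.148×10⁻¹¹ N·m.

τ ≈ 6.15×10⁻¹¹ N·m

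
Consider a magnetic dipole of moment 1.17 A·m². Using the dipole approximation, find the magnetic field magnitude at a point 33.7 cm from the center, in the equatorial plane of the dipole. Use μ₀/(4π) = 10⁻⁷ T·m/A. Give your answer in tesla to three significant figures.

In the equatorial plane B = (μ₀/4π)·m/r³ (half the axial value).
B = (10⁻⁷)·(1.17) / (0.337)³ = 3.057×10⁻⁶ T.

B ≈ 3.06×10⁻⁶ T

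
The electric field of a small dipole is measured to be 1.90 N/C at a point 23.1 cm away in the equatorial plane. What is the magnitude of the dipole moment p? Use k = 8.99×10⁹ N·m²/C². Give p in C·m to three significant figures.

In the equatorial plane E = kp/r³, so p = Er³/(k).
p = (1.90)·(0.231)³ / (8.99×10⁹) = 2.605×10⁻¹² C·m.

p ≈ 2.61×10⁻¹² C·m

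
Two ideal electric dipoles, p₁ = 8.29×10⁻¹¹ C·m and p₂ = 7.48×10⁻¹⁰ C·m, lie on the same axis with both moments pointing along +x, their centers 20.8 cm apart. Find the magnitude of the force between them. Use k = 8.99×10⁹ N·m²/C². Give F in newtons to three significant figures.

F ≈ 1.79×10⁻⁶ N

On-axis field of dipole 1 at distance r: E = 2kp₁/r³. Force on dipole 2 is F = p₂·dE/dr (gradient along axis).
dE/dr = −6kp₁/r⁴, so |F| = 6kp₁p₂/r⁴ (attractive for aligned moments).
F = 6(8.99×10⁹)(8.29×10⁻¹¹)(7.48×10⁻¹⁰)/(0.208)⁴ = 1.787×10⁻⁶ N.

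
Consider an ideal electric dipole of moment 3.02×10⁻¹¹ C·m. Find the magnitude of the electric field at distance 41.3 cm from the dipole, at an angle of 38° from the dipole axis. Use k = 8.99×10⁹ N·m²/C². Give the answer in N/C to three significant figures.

At angle θ the dipole field magnitude is E = (kp/r³)·√(1 + 3cos²θ).
kp/r³ = (8.99×10⁹)(3.02×10⁻¹¹) / (0.413)³ = 3.854 N/C.
√(1 + 3cos²38°) = √(1 + 3·0.6210) = √2.8629 ≈ 1.6920.
E ≈ 3.854 × 1.692 = 6.521 N/C.

E ≈ 6.52 N/C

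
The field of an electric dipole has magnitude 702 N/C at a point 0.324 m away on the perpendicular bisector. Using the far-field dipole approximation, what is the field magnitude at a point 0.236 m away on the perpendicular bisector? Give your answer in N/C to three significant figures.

E ≈ 1820 N/C

Dipole fields scale as 1/r³ in the far field; the geometry is the same at both points.
E₂ = E₁ · (r₁/r₂)³ = 702 · (0.324/0.236)³.
(r₁/r₂)³ = (1.373)³ = 2.588.
E₂ ≈ 1817 N/C.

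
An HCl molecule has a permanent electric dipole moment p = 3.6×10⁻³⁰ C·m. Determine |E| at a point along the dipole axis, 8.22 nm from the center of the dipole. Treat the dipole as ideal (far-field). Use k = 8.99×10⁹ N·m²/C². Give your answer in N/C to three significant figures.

On the dipole axis E = 2kp/r³.
E = 2·(8.99×10⁹)(3.60×10⁻³⁰) / (8.22×10⁻⁹)³ = 1.165×10⁵ N/C.

E ≈ 1.17×10⁵ N/C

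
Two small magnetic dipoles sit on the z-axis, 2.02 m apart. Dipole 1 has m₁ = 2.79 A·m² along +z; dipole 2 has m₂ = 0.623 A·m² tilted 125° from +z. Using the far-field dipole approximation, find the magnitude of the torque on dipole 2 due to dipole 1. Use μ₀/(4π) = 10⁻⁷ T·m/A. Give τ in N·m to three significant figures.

Dipole B is on the axis of dipole A, so B₁ there is axial: B₁ = (μ₀/4π)·2m₁/r³ along +z.
B₁ = 2(10⁻⁷)(2.79)/(2.02)³ = 6.770×10⁻⁸ T.
τ = m₂ B₁ sinθ.
τ = (0.623)(6.770×10⁻⁸)·sin125° = 3.455×10⁻⁸ N·m.

τ ≈ 3.45×10⁻⁸ N·m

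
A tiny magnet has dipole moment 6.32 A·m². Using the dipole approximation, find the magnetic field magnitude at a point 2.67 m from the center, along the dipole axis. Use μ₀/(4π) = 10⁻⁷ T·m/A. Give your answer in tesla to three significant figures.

B ≈ 6.64×10⁻⁸ T

On axis B = (μ₀/4π)·2m/r³.
B = 2·(10⁻⁷)·(6.32) / (2.67)³ = 6.641×10⁻⁸ T.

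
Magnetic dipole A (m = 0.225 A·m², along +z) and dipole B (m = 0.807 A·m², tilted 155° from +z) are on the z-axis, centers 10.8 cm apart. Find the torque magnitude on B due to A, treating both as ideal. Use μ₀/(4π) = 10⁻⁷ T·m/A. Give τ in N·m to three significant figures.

Dipole B is on the axis of dipole A, so B₁ there is axial: B₁ = (μ₀/4π)·2m₁/r³ along +z.
B₁ = 2(10⁻⁷)(0.225)/(0.108)³ = 3.572×10⁻⁵ T.
τ = m₂ B₁ sinθ.
τ = (0.807)(3.572×10⁻⁵)·sin155° = 1.218×10⁻⁵ N·m.

τ ≈ 1.22×10⁻⁵ N·m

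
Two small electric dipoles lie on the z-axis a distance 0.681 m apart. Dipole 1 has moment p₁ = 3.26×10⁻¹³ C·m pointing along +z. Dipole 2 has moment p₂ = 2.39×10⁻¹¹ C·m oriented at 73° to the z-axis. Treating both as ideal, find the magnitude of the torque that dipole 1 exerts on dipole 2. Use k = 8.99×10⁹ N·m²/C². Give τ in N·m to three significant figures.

τ ≈ 4.24×10⁻¹³ N·m

The second dipole sits on the axis of the first, so the field there is axial: E₁ = 2kp₁/r³ along +z.
E₁ = 2(8.99×10⁹)(3.26×10⁻¹³)/(0.681)³ = 0.01856 N/C.
Torque on the second dipole: τ = p₂ E₁ sinθ.
τ = (2.39×10⁻¹¹)(0.01856)·sin73° = 4.242×10⁻¹³ N·m.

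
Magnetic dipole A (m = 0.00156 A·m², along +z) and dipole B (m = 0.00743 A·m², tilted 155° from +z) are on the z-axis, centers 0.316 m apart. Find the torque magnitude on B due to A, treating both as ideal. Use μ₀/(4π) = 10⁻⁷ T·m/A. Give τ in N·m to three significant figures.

τ ≈ 3.10×10⁻¹¹ N·m

Dipole B is on the axis of dipole A, so B₁ there is axial: B₁ = (μ₀/4π)·2m₁/r³ along +z.
B₁ = 2(10⁻⁷)(0.00156)/(0.316)³ = 9.888×10⁻⁹ T.
τ = m₂ B₁ sinθ.
τ = (0.00743)(9.888×10⁻⁹)·sin155° = 3.105×10⁻¹¹ N·m.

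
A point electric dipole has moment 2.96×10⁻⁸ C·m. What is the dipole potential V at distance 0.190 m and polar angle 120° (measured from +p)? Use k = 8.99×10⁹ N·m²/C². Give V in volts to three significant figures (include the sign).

The dipole potential is V = kp cosθ / r².
V = (8.99×10⁹)(2.96×10⁻⁸)·cos120° / (0.190)² = -3686 V.

V ≈ -3690 V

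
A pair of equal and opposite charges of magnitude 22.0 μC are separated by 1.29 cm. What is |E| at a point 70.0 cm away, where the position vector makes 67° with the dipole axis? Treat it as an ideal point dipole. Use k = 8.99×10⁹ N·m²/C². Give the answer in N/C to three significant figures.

E ≈ 8980 N/C

Dipole moment p = qd = (2.20×10⁻⁵ C)(0.0129 m) = 2.838×10⁻⁷ C·m.
At angle θ the dipole field magnitude is E = (kp/r³)·√(1 + 3cos²θ).
kp/r³ = (8.99×10⁹)(2.838×10⁻⁷) / (0.700)³ = 7438 N/C.
√(1 + 3cos²67°) = √(1 + 3·0.1527) = √1.4580 ≈ 1.2075.
E ≈ 7438 × 1.207 = 8982 N/C.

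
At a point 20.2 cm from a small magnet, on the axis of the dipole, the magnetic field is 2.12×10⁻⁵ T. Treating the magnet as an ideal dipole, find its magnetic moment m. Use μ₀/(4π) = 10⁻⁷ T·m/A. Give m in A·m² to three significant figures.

m ≈ 0.874 A·m²

On axis B = (μ₀/4π)·2m/r³, so m = Br³·4π/(μ₀·2).
m = (2.12×10⁻⁵)·(0.202)³ / (2·10⁻⁷) = 0.8737 A·m².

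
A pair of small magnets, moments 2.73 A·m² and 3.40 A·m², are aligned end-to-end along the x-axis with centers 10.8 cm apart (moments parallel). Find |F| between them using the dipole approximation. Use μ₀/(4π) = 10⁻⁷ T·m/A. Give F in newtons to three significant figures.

On-axis B of dipole 1: B = (μ₀/4π)·2m₁/r³. Force on dipole 2: F = m₂·dB/dr.
dB/dr = −(μ₀/4π)·6m₁/r⁴, so |F| = (μ₀/4π)·6m₁m₂/r⁴.
F = 6(10⁻⁷)(2.73)(3.40)/(0.108)⁴ = 0.04094 N.

F ≈ 0.0409 N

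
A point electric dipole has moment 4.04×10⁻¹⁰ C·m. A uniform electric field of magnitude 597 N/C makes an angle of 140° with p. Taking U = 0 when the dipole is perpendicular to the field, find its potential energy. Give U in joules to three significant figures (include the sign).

U ≈ 1.85×10⁻⁷ J

U = −p·E = −pE cosθ.
U = −(4.04×10⁻¹⁰)(597)·cos140° = 1.848×10⁻⁷ J.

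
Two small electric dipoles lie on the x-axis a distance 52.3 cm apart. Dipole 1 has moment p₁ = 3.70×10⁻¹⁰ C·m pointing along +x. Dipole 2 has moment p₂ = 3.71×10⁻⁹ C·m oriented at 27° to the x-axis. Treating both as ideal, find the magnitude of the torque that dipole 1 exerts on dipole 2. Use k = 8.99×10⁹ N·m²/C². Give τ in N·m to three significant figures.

The second dipole sits on the axis of the first, so the field there is axial: E₁ = 2kp₁/r³ along +x.
E₁ = 2(8.99×10⁹)(3.70×10⁻¹⁰)/(0.523)³ = 46.50 N/C.
Torque on the second dipole: τ = p₂ E₁ sinθ.
τ = (3.71×10⁻⁹)(46.50)·sin27° = 7.833×10⁻⁸ N·m.

τ ≈ 7.83×10⁻⁸ N·m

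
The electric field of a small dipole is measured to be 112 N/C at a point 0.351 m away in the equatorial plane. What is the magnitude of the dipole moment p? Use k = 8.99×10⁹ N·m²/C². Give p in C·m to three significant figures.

p ≈ 5.39×10⁻¹⁰ C·m

In the equatorial plane E = kp/r³, so p = Er³/(k).
p = (112)·(0.351)³ / (8.99×10⁹) = 5.387×10⁻¹⁰ C·m.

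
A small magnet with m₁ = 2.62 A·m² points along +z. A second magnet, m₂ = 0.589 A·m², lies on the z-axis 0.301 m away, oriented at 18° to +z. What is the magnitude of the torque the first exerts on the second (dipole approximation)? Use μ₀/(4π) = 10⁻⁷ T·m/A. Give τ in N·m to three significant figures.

τ ≈ 3.50×10⁻⁶ N·m

Dipole B is on the axis of dipole A, so B₁ there is axial: B₁ = (μ₀/4π)·2m₁/r³ along +z.
B₁ = 2(10⁻⁷)(2.62)/(0.301)³ = 1.921×10⁻⁵ T.
τ = m₂ B₁ sinθ.
τ = (0.589)(1.921×10⁻⁵)·sin18° = 3.497×10⁻⁶ N·m.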